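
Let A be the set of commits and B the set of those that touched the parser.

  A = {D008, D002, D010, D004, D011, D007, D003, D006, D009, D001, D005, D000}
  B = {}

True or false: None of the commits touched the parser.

True

Truth condition: A ∩ B = ∅ (|A ∩ B| = 0).
A (the restrictor) = {D008, D002, D010, D004, D011, D007, D003, D006, D009, D001, D005, D000}, |A| = 12.
A ∩ B = {}, so |A ∩ B| = 0.
So the statement is true.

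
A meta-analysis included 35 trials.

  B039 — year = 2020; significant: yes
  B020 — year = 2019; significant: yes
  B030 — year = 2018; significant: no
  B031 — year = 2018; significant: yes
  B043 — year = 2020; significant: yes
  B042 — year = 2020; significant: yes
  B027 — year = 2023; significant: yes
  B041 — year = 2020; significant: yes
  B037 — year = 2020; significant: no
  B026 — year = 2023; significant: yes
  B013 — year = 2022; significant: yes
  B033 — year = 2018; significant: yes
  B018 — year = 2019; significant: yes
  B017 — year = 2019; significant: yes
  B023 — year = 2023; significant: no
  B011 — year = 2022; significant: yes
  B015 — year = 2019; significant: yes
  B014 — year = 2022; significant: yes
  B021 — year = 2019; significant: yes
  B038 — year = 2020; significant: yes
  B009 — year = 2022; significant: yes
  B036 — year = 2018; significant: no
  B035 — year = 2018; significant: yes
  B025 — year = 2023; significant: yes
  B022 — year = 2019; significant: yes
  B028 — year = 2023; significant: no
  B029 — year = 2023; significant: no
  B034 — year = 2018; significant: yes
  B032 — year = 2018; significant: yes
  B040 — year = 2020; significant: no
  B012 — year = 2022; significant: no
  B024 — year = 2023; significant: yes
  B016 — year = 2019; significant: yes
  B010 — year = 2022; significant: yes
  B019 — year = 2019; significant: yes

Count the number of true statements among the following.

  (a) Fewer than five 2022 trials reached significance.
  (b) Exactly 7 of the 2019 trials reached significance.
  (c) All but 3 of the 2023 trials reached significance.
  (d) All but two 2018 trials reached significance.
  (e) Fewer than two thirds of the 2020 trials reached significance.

2

(a) 2022: |A| = 6, |A ∩ B| = 5; needs |A ∩ B| < 5 — false.
(b) 2019: |A| = 8, |A ∩ B| = 8; needs |A ∩ B| = 7 — false.
(c) 2023: |A| = 7, |A ∩ B| = 4; needs |A ∖ B| = 3 — true.
(d) 2018: |A| = 7, |A ∩ B| = 5; needs |A ∖ B| = 2 — true.
(e) 2020: |A| = 7, |A ∩ B| = 5; needs |A ∩ B| / |A| < 2/3 — false.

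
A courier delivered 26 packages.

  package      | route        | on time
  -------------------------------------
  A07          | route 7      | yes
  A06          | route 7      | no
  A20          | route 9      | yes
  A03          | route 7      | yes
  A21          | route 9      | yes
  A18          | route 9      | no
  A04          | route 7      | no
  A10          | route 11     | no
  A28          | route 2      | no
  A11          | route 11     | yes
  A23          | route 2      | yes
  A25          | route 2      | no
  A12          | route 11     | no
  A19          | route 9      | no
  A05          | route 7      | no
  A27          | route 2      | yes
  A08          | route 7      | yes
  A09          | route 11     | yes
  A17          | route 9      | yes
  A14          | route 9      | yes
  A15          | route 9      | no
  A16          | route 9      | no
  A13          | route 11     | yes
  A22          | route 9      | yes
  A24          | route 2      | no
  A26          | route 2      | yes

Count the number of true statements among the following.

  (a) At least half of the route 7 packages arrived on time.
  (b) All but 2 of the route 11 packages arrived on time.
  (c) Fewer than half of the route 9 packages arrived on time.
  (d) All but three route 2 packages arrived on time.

3

(a) route 7: |A| = 6, |A ∩ B| = 3; needs |A ∩ B| ≥ |A ∖ B| — true.
(b) route 11: |A| = 5, |A ∩ B| = 3; needs |A ∖ B| = 2 — true.
(c) route 9: |A| = 9, |A ∩ B| = 5; needs |A ∩ B| < |A ∖ B| — false.
(d) route 2: |A| = 6, |A ∩ B| = 3; needs |A ∖ B| = 3 — true.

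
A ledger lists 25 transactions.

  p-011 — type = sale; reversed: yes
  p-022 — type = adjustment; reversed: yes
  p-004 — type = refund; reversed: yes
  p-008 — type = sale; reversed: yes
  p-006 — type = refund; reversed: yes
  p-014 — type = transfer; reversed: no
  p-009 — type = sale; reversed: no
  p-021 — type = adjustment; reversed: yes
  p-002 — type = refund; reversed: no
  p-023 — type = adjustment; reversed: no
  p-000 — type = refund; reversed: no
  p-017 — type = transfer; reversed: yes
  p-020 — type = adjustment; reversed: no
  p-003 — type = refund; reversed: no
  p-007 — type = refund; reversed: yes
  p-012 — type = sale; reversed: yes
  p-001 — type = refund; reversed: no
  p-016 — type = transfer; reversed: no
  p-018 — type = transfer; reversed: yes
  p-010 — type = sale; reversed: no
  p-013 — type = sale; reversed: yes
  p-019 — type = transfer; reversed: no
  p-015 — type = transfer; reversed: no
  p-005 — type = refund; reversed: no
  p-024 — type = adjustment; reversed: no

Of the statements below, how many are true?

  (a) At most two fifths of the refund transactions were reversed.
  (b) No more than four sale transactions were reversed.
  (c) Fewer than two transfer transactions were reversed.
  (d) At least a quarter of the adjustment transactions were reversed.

3

(a) refund: |A| = 8, |A ∩ B| = 3; needs |A ∩ B| / |A| ≤ 2/5 — true.
(b) sale: |A| = 6, |A ∩ B| = 4; needs |A ∩ B| ≤ 4 — true.
(c) transfer: |A| = 6, |A ∩ B| = 2; needs |A ∩ B| < 2 — false.
(d) adjustment: |A| = 5, |A ∩ B| = 2; needs |A ∩ B| / |A| ≥ 1/4 — true.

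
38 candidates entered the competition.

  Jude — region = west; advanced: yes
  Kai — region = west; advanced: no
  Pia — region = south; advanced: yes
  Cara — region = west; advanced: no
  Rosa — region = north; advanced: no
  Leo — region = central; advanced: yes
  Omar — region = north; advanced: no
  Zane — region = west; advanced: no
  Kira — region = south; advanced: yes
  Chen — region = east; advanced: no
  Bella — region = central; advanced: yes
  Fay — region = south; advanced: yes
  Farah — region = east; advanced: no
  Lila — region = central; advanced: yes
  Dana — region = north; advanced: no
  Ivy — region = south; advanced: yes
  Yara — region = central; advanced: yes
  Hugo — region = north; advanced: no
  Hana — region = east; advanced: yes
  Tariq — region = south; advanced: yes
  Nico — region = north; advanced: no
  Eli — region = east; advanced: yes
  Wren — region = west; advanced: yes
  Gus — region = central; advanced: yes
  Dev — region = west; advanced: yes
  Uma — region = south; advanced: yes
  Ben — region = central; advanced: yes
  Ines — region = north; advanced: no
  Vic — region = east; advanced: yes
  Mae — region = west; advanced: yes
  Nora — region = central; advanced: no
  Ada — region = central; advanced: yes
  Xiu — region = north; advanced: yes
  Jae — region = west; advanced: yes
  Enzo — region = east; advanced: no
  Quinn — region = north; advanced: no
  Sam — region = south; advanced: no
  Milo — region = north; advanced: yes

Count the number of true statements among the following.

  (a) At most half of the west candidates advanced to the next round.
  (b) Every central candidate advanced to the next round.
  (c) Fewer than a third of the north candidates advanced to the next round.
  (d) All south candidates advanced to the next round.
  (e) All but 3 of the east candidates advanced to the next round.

2

(a) west: |A| = 8, |A ∩ B| = 5; needs |A ∩ B| ≤ |A ∖ B| — false.
(b) central: |A| = 8, |A ∩ B| = 7; needs A ⊆ B, i.e. every element of A is in B (|A ∖ B| = 0) — false.
(c) north: |A| = 9, |A ∩ B| = 2; needs |A ∩ B| / |A| < 1/3 — true.
(d) south: |A| = 7, |A ∩ B| = 6; needs A ⊆ B, i.e. every element of A is in B (|A ∖ B| = 0) — false.
(e) east: |A| = 6, |A ∩ B| = 3; needs |A ∖ B| = 3 — true.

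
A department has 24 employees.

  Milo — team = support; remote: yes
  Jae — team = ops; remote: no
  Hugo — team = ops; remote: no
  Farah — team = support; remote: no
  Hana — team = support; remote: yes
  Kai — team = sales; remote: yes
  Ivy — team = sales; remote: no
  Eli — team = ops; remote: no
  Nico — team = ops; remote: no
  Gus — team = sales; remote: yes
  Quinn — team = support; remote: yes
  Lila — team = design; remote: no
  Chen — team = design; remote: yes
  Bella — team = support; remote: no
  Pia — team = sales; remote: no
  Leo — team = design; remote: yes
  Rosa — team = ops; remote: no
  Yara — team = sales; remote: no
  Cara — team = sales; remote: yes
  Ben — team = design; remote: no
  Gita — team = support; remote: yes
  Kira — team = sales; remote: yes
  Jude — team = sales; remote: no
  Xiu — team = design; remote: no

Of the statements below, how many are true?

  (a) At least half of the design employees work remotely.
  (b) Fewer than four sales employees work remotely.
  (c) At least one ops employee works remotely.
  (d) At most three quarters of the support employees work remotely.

1

(a) design: |A| = 5, |A ∩ B| = 2; needs |A ∩ B| ≥ |A ∖ B| — false.
(b) sales: |A| = 8, |A ∩ B| = 4; needs |A ∩ B| < 4 — false.
(c) ops: |A| = 5, |A ∩ B| = 0; needs A ∩ B ≠ ∅ (|A ∩ B| ≥ 1) — false.
(d) support: |A| = 6, |A ∩ B| = 4; needs |A ∩ B| / |A| ≤ 3/4 — true.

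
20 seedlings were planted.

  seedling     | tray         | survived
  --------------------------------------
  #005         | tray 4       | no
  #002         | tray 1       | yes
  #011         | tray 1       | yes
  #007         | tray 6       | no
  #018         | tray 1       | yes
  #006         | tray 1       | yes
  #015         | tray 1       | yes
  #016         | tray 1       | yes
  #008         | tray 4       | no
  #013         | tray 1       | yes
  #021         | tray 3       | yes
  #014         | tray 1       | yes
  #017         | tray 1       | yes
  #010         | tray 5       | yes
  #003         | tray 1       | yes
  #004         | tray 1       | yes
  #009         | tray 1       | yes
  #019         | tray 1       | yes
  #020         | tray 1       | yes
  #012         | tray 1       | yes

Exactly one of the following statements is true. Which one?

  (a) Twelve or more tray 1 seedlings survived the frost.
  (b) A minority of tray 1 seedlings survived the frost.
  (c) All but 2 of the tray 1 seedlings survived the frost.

|A| = 15, |A ∩ B| = 15, |A ∖ B| = 0.
(a) requires |A ∩ B| ≥ 12: true.
(b) requires |A ∩ B| < |A ∖ B|: false.
(c) requires |A ∖ B| = 2: false.

(a)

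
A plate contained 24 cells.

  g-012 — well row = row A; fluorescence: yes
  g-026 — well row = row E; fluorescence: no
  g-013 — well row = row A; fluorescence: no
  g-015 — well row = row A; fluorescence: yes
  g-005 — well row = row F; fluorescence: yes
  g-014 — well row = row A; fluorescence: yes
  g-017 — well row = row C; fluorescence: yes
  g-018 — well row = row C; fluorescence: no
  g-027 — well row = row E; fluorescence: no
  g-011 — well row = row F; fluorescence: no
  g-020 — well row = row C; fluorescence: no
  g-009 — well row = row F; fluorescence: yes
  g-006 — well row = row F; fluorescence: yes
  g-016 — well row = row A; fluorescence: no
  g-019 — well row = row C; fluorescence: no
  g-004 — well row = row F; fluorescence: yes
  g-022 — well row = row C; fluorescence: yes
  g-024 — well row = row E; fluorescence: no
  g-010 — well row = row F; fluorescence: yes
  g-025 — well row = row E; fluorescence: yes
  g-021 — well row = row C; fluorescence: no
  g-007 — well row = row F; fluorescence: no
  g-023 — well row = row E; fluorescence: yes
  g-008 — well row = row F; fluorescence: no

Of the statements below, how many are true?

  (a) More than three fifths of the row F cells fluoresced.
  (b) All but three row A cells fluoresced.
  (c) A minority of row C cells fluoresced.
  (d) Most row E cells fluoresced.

(a) row F: |A| = 8, |A ∩ B| = 5; needs |A ∩ B| / |A| > 3/5 — true.
(b) row A: |A| = 5, |A ∩ B| = 3; needs |A ∖ B| = 3 — false.
(c) row C: |A| = 6, |A ∩ B| = 2; needs |A ∩ B| < |A ∖ B| — true.
(d) row E: |A| = 5, |A ∩ B| = 2; needs |A ∩ B| > |A ∖ B| — false.

2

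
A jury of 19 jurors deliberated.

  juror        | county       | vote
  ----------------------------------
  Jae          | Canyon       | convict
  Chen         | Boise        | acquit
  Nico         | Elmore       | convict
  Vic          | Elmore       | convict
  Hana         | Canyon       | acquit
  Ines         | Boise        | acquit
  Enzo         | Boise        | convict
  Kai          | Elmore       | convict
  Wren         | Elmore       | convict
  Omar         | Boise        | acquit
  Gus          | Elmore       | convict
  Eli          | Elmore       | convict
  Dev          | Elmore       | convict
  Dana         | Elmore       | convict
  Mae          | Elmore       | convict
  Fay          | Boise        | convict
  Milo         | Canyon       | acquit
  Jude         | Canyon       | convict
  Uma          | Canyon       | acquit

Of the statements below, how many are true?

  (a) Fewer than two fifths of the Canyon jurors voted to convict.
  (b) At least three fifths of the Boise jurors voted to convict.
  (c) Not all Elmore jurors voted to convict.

(a) Canyon: |A| = 5, |A ∩ B| = 2; needs |A ∩ B| / |A| < 2/5 — false.
(b) Boise: |A| = 5, |A ∩ B| = 2; needs |A ∩ B| / |A| ≥ 3/5 — false.
(c) Elmore: |A| = 9, |A ∩ B| = 9; needs A ⊄ B (|A ∖ B| ≥ 1) — false.

0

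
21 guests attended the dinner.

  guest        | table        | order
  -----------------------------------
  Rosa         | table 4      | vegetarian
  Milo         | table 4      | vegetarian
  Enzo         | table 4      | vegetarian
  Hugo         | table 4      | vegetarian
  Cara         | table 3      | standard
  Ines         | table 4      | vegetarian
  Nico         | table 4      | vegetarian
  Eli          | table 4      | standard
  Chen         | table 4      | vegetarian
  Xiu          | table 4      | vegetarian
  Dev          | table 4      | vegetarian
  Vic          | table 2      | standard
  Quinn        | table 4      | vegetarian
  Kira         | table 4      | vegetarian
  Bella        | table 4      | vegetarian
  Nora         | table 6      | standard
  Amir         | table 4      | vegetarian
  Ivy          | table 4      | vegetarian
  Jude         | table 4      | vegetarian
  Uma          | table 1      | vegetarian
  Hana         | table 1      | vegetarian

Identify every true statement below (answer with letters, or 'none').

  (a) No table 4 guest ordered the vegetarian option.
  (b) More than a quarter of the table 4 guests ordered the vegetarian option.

(b)

|A| = 16, |A ∩ B| = 15, |A ∖ B| = 1.
(a) A ∩ B = ∅ (|A ∩ B| = 0): fails.
(b) |A ∩ B| / |A| > 1/4: holds.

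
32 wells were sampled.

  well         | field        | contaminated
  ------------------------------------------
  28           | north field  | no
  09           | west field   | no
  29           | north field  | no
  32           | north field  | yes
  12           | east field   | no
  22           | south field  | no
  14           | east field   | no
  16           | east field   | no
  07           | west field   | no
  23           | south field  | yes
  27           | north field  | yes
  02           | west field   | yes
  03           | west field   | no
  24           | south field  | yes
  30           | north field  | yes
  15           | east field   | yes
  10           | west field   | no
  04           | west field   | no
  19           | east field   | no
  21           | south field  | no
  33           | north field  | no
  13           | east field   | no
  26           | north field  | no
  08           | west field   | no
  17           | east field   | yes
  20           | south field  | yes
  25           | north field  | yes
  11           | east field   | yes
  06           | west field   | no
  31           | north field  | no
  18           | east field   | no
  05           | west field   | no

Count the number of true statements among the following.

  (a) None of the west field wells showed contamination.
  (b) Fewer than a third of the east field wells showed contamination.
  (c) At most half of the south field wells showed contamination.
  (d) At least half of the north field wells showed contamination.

(a) west field: |A| = 9, |A ∩ B| = 1; needs A ∩ B = ∅ (|A ∩ B| = 0) — false.
(b) east field: |A| = 9, |A ∩ B| = 3; needs |A ∩ B| / |A| < 1/3 — false.
(c) south field: |A| = 5, |A ∩ B| = 3; needs |A ∩ B| ≤ |A ∖ B| — false.
(d) north field: |A| = 9, |A ∩ B| = 4; needs |A ∩ B| ≥ |A ∖ B| — false.

0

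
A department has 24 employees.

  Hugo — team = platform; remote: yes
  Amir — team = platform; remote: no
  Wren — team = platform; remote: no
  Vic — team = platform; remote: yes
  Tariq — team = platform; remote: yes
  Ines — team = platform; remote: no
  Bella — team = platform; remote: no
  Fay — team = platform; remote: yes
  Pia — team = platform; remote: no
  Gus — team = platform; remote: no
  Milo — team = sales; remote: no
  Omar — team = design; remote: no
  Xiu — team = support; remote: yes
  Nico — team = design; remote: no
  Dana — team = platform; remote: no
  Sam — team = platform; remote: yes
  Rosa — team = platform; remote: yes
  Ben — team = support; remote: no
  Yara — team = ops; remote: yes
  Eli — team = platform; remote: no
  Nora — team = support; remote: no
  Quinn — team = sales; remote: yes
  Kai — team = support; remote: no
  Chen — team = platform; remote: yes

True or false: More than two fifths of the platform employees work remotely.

The determiner here denotes the relation: |A ∩ B| / |A| > 2/5.
|A| = 15, |A ∩ B| = 7, |A ∖ B| = 8.
|A ∩ B|/|A| = 7/15, so the statement is true.

True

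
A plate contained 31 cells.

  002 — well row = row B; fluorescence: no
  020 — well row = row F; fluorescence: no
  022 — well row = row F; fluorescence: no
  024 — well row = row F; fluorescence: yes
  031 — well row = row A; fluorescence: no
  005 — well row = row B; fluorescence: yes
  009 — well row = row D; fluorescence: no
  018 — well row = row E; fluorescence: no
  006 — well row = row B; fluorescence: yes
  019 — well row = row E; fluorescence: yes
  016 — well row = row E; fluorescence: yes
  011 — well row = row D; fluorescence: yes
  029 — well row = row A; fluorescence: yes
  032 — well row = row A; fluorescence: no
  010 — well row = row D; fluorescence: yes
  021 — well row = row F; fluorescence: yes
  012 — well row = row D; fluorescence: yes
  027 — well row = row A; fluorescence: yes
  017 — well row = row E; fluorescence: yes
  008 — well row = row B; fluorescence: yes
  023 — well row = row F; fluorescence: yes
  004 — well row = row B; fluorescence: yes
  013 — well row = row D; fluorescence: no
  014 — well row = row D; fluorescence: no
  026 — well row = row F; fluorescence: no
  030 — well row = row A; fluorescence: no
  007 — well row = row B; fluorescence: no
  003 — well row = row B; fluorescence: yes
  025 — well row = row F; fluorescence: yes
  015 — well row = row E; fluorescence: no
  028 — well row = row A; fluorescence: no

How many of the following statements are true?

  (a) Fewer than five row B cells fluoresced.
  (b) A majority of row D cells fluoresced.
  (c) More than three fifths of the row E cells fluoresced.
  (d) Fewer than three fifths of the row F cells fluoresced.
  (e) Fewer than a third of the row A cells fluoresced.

(a) row B: |A| = 7, |A ∩ B| = 5; needs |A ∩ B| < 5 — false.
(b) row D: |A| = 6, |A ∩ B| = 3; needs |A ∩ B| > |A ∖ B| — false.
(c) row E: |A| = 5, |A ∩ B| = 3; needs |A ∩ B| / |A| > 3/5 — false.
(d) row F: |A| = 7, |A ∩ B| = 4; needs |A ∩ B| / |A| < 3/5 — true.
(e) row A: |A| = 6, |A ∩ B| = 2; needs |A ∩ B| / |A| < 1/3 — false.

1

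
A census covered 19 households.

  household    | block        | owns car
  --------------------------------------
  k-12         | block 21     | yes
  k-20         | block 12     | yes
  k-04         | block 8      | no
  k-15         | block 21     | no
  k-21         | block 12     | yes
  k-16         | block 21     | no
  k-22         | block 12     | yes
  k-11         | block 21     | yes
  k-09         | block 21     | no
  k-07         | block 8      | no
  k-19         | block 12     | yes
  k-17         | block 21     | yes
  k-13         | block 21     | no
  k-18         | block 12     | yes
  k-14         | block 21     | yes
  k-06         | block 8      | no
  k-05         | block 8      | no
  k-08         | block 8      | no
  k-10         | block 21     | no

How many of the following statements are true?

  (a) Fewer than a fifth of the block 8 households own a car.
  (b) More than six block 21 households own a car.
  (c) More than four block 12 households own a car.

(a) block 8: |A| = 5, |A ∩ B| = 0; needs |A ∩ B| / |A| < 1/5 — true.
(b) block 21: |A| = 9, |A ∩ B| = 4; needs |A ∩ B| > 6 — false.
(c) block 12: |A| = 5, |A ∩ B| = 5; needs |A ∩ B| > 4 — true.

2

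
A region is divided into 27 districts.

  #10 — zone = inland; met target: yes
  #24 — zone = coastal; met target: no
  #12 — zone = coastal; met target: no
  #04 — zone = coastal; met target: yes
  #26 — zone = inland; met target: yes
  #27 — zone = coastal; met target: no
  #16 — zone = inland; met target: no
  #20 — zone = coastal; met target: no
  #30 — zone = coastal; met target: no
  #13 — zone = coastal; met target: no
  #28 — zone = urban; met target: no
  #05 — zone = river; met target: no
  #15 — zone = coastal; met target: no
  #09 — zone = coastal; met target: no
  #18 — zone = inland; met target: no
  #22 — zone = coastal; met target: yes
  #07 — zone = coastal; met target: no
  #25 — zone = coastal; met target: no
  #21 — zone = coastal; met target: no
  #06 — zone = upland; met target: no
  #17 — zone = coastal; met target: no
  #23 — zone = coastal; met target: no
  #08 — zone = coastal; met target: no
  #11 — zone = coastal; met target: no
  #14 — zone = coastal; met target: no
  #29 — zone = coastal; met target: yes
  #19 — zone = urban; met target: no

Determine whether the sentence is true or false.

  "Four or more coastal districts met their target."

'Four or more coastal districts met their target' holds iff |A ∩ B| ≥ 4.
|A| = 19, |A ∩ B| = 3, |A ∖ B| = 16.
|A ∩ B| = 3, so the statement is false.

False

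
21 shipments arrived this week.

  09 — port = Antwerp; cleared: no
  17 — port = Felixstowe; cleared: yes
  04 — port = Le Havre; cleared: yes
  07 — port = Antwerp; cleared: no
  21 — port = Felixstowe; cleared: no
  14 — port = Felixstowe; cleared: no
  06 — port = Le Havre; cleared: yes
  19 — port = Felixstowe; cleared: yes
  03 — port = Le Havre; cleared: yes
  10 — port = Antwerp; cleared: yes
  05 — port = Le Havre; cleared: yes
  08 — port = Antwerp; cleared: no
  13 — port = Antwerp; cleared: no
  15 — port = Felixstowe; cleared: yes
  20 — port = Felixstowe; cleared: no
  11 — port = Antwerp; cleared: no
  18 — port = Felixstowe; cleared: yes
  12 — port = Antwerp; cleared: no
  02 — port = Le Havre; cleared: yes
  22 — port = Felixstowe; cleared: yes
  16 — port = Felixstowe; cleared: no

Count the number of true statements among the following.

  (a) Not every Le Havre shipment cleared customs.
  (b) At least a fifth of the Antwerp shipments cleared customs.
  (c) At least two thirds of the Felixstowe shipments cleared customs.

0

(a) Le Havre: |A| = 5, |A ∩ B| = 5; needs A ⊄ B (|A ∖ B| ≥ 1) — false.
(b) Antwerp: |A| = 7, |A ∩ B| = 1; needs |A ∩ B| / |A| ≥ 1/5 — false.
(c) Felixstowe: |A| = 9, |A ∩ B| = 5; needs |A ∩ B| / |A| ≥ 2/3 — false.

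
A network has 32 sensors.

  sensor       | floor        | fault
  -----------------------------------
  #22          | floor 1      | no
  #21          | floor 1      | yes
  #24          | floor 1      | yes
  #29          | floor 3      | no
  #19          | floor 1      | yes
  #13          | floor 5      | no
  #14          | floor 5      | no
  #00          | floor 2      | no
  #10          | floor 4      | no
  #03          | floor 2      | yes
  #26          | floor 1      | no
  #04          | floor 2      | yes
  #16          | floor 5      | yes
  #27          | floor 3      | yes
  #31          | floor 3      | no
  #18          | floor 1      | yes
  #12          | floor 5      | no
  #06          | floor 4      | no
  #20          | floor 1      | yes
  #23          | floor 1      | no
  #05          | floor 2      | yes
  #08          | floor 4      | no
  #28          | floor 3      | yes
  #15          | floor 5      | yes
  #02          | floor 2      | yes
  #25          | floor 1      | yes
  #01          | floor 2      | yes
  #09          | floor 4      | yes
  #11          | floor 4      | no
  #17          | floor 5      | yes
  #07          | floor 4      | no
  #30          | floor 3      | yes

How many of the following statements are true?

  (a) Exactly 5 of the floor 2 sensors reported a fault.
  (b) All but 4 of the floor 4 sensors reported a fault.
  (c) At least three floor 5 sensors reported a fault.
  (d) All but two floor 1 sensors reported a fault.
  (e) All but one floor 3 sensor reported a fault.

2

(a) floor 2: |A| = 6, |A ∩ B| = 5; needs |A ∩ B| = 5 — true.
(b) floor 4: |A| = 6, |A ∩ B| = 1; needs |A ∖ B| = 4 — false.
(c) floor 5: |A| = 6, |A ∩ B| = 3; needs |A ∩ B| ≥ 3 — true.
(d) floor 1: |A| = 9, |A ∩ B| = 6; needs |A ∖ B| = 2 — false.
(e) floor 3: |A| = 5, |A ∩ B| = 3; needs |A ∖ B| = 1 — false.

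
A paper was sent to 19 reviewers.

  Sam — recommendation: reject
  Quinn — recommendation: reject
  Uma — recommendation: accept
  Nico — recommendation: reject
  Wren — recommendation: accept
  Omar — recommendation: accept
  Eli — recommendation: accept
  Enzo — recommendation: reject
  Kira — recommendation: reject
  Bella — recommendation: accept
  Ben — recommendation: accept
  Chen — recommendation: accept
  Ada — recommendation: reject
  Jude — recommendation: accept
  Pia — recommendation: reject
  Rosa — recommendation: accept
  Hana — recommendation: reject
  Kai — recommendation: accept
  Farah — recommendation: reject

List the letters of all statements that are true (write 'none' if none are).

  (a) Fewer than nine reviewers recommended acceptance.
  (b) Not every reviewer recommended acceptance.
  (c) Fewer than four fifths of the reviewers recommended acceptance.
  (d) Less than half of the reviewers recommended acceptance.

(b), (c)

|A| = 19, |A ∩ B| = 10, |A ∖ B| = 9.
(a) |A ∩ B| < 9: fails.
(b) A ⊄ B (|A ∖ B| ≥ 1): holds.
(c) |A ∩ B| / |A| < 4/5: holds.
(d) |A ∩ B| < |A ∖ B|: fails.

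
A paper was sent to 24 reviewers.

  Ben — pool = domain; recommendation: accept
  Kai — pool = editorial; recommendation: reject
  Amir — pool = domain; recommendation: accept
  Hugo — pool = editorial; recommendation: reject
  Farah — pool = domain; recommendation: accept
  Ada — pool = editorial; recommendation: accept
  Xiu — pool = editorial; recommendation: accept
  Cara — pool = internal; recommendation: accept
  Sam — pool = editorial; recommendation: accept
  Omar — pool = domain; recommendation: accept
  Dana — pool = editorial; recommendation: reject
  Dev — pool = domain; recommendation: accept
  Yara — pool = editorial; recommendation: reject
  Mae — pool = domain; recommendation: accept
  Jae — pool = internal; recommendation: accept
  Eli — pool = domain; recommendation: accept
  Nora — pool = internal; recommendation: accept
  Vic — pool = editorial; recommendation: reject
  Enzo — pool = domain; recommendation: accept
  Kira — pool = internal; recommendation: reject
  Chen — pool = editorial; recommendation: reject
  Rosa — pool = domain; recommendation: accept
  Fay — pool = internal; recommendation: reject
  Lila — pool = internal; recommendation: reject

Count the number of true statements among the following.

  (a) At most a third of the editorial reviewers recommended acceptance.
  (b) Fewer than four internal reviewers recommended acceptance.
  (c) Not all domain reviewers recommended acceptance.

(a) editorial: |A| = 9, |A ∩ B| = 3; needs |A ∩ B| / |A| ≤ 1/3 — true.
(b) internal: |A| = 6, |A ∩ B| = 3; needs |A ∩ B| < 4 — true.
(c) domain: |A| = 9, |A ∩ B| = 9; needs A ⊄ B (|A ∖ B| ≥ 1) — false.

2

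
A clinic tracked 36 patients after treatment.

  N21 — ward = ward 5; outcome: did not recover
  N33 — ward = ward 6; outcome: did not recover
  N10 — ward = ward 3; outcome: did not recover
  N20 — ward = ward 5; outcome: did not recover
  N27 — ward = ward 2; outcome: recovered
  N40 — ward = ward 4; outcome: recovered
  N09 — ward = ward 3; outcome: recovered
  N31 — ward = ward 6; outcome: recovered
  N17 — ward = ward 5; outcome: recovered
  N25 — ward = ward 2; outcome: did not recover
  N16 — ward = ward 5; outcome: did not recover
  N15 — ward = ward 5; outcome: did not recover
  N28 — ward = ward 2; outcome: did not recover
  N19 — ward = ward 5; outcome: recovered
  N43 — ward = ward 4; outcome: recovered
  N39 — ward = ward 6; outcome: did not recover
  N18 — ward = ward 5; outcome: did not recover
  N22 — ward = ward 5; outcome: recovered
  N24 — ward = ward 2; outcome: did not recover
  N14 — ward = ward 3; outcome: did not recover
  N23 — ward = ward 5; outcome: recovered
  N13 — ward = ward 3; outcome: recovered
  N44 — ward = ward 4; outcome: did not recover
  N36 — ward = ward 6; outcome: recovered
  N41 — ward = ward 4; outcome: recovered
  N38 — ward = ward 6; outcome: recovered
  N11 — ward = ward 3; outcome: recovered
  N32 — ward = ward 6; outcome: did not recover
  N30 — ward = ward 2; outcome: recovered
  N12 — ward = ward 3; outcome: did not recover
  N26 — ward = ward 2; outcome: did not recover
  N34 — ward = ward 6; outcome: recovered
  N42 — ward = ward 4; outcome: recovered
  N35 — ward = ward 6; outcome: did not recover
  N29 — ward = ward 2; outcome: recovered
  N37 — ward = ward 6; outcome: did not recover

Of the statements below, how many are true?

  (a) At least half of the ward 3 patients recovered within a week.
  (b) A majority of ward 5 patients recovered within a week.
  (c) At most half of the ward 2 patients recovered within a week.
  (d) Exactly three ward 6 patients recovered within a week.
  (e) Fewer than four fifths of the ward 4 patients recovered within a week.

2

(a) ward 3: |A| = 6, |A ∩ B| = 3; needs |A ∩ B| ≥ |A ∖ B| — true.
(b) ward 5: |A| = 9, |A ∩ B| = 4; needs |A ∩ B| > |A ∖ B| — false.
(c) ward 2: |A| = 7, |A ∩ B| = 3; needs |A ∩ B| ≤ |A ∖ B| — true.
(d) ward 6: |A| = 9, |A ∩ B| = 4; needs |A ∩ B| = 3 — false.
(e) ward 4: |A| = 5, |A ∩ B| = 4; needs |A ∩ B| / |A| < 4/5 — false.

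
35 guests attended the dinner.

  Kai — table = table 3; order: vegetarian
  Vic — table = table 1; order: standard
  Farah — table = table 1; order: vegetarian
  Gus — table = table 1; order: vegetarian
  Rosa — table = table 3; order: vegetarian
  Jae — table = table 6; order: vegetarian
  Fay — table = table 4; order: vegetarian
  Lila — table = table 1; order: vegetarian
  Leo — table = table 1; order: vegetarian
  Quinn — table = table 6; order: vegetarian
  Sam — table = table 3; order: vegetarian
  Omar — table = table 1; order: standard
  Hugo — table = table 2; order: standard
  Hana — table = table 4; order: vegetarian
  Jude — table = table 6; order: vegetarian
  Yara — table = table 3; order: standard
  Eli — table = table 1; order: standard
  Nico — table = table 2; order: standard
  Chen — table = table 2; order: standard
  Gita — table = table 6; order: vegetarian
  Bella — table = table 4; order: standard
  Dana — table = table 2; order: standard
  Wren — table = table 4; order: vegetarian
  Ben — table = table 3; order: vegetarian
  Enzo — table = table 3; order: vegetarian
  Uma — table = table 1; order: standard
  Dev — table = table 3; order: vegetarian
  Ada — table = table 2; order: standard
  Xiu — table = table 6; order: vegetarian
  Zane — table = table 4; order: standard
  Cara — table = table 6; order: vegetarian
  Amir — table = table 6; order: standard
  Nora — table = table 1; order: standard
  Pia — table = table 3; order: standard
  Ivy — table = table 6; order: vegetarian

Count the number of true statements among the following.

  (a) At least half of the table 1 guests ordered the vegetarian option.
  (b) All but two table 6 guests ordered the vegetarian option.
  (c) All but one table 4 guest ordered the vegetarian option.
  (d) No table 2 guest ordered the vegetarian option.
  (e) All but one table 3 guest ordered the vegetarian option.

(a) table 1: |A| = 9, |A ∩ B| = 4; needs |A ∩ B| ≥ |A ∖ B| — false.
(b) table 6: |A| = 8, |A ∩ B| = 7; needs |A ∖ B| = 2 — false.
(c) table 4: |A| = 5, |A ∩ B| = 3; needs |A ∖ B| = 1 — false.
(d) table 2: |A| = 5, |A ∩ B| = 0; needs A ∩ B = ∅ (|A ∩ B| = 0) — true.
(e) table 3: |A| = 8, |A ∩ B| = 6; needs |A ∖ B| = 1 — false.

1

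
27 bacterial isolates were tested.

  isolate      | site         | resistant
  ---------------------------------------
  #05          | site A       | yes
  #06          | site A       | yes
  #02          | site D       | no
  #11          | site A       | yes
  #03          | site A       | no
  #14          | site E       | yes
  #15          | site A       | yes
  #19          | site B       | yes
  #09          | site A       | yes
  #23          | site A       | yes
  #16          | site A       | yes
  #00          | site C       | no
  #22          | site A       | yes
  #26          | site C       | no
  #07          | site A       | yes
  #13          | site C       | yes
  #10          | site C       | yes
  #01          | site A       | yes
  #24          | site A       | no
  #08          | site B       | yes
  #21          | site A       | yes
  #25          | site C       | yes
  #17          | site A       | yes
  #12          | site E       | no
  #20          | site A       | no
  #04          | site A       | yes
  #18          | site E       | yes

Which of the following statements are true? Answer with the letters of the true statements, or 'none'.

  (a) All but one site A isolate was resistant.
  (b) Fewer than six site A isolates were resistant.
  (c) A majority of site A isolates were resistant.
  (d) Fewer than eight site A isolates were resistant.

(c)

|A| = 16, |A ∩ B| = 13, |A ∖ B| = 3.
(a) |A ∖ B| = 1: fails.
(b) |A ∩ B| < 6: fails.
(c) |A ∩ B| > |A ∖ B|: holds.
(d) |A ∩ B| < 8: fails.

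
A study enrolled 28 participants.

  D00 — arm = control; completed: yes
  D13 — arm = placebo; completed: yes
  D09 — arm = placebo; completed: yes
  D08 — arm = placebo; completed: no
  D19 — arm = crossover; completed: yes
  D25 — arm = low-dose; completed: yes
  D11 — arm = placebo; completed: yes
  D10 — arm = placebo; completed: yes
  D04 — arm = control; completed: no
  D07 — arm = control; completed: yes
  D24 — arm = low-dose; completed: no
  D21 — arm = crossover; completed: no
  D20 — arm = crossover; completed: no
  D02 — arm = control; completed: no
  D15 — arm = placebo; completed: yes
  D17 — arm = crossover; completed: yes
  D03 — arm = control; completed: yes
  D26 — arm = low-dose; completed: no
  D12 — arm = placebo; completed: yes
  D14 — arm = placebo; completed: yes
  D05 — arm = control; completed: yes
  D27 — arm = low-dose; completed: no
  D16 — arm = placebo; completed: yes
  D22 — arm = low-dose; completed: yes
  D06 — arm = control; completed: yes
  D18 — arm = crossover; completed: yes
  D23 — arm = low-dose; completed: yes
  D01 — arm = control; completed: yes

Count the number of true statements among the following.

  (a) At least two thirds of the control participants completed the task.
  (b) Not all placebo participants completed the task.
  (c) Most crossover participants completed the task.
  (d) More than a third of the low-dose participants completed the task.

(a) control: |A| = 8, |A ∩ B| = 6; needs |A ∩ B| / |A| ≥ 2/3 — true.
(b) placebo: |A| = 9, |A ∩ B| = 8; needs A ⊄ B (|A ∖ B| ≥ 1) — true.
(c) crossover: |A| = 5, |A ∩ B| = 3; needs |A ∩ B| > |A ∖ B| — true.
(d) low-dose: |A| = 6, |A ∩ B| = 3; needs |A ∩ B| / |A| > 1/3 — true.

4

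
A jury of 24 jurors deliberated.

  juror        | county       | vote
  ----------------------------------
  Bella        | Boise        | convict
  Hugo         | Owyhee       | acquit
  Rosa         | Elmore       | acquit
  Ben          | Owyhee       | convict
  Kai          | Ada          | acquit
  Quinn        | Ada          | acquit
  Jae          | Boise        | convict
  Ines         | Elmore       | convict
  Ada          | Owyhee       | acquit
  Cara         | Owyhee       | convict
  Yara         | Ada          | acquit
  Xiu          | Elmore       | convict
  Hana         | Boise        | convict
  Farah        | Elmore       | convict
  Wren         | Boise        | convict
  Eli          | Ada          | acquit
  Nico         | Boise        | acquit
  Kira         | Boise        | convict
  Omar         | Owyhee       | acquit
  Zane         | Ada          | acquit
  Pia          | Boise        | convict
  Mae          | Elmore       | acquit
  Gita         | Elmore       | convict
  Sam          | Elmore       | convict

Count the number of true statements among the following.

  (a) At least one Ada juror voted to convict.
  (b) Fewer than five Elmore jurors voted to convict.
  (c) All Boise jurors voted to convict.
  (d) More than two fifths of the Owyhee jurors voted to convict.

0

(a) Ada: |A| = 5, |A ∩ B| = 0; needs A ∩ B ≠ ∅ (|A ∩ B| ≥ 1) — false.
(b) Elmore: |A| = 7, |A ∩ B| = 5; needs |A ∩ B| < 5 — false.
(c) Boise: |A| = 7, |A ∩ B| = 6; needs A ⊆ B, i.e. every element of A is in B (|A ∖ B| = 0) — false.
(d) Owyhee: |A| = 5, |A ∩ B| = 2; needs |A ∩ B| / |A| > 2/5 — false.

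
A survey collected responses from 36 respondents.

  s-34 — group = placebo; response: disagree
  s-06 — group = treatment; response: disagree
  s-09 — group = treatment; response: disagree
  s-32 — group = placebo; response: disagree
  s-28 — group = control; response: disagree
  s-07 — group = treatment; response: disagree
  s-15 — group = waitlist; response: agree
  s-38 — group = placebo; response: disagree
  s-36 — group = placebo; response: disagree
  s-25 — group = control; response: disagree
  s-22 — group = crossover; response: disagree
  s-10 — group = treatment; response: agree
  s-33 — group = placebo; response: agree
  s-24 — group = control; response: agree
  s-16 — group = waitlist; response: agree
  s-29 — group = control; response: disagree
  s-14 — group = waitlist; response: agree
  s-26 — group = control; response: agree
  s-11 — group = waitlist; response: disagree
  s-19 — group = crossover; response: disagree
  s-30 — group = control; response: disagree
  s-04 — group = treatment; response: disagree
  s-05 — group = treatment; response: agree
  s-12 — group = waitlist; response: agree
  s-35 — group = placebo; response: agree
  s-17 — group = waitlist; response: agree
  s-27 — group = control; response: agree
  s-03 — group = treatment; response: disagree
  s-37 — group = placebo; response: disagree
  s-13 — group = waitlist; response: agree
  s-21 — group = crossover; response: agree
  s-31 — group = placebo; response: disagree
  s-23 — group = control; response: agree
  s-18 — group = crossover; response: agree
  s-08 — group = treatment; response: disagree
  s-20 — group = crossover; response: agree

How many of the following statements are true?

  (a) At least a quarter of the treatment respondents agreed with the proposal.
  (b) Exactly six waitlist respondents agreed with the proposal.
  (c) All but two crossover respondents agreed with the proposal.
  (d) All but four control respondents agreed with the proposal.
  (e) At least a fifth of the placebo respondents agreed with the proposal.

5

(a) treatment: |A| = 8, |A ∩ B| = 2; needs |A ∩ B| / |A| ≥ 1/4 — true.
(b) waitlist: |A| = 7, |A ∩ B| = 6; needs |A ∩ B| = 6 — true.
(c) crossover: |A| = 5, |A ∩ B| = 3; needs |A ∖ B| = 2 — true.
(d) control: |A| = 8, |A ∩ B| = 4; needs |A ∖ B| = 4 — true.
(e) placebo: |A| = 8, |A ∩ B| = 2; needs |A ∩ B| / |A| ≥ 1/5 — true.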